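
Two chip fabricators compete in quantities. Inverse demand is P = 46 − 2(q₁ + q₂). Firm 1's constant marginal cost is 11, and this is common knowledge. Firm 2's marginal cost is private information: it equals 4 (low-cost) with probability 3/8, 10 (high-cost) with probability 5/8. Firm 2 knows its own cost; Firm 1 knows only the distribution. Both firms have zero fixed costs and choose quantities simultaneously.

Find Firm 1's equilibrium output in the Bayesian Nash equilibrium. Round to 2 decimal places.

Type-c best response for Firm 2: q₂(c) = (46 − c)/4 − q₁/2.
Firm 1 maximizes expected profit; its first-order condition is 46 − 4q₁ − 2E[q₂] − 11 = 0.
Substituting E[q₂] and solving: E[c₂] = 7.75, so q₁ = (46 − 2·11 + 7.75)/6 = 5.29167.

5.29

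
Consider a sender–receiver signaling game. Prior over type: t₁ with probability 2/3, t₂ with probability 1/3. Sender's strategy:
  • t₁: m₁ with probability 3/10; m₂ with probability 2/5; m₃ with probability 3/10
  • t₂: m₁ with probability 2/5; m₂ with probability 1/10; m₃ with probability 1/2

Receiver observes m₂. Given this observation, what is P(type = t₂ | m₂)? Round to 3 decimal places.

P(m₂) = (2/3)·(2/5) + (1/3)·(1/10) = 3/10
P(t₂ | m₂) = ((1/3)·(1/10)) / (3/10) = (1/30) / (3/10) = 1/9

0.111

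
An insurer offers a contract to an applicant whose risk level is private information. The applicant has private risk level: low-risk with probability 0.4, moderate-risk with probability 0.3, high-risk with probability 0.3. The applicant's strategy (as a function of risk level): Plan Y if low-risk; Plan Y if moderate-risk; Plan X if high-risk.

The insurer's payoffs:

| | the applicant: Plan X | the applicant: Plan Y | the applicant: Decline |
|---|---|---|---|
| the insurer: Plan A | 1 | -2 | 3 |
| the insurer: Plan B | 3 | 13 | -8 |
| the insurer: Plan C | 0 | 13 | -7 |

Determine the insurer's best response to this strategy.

Plan B

Compute the insurer's expected payoff for each action, taking the expectation over the applicant's type.
E[Plan A] = 0.4·(-2) + 0.3·(-2) + 0.3·(1) = -1.1
E[Plan B] = 0.4·(13) + 0.3·(13) + 0.3·(3) = 10
E[Plan C] = 0.4·(13) + 0.3·(13) + 0.3·(0) = 9.1
Best response: Plan B (10 is the largest).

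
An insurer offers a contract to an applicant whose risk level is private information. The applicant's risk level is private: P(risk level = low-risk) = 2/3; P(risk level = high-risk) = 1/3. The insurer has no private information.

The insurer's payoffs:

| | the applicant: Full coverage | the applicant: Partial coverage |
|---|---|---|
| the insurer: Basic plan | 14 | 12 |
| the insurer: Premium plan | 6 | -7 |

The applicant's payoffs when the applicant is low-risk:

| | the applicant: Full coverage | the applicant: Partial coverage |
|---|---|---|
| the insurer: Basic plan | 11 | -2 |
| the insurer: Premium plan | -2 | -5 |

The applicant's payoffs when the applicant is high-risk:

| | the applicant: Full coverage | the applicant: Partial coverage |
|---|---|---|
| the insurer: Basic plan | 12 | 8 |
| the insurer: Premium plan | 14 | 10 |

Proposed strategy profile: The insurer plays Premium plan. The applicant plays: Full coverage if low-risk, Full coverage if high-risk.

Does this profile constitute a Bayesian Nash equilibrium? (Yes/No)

The insurer plays Premium plan: E[Premium plan] = 2/3·(6) + 1/3·(6) = 6; E[Basic plan] = 14. Not best-responding. ✗
The applicant (risk level low-risk), facing Premium plan: Full coverage gives -2, Partial coverage gives -5. Proposed Full coverage is best. ✓
The applicant (risk level high-risk), facing Premium plan: Full coverage gives 14, Partial coverage gives 10. Proposed Full coverage is best. ✓

No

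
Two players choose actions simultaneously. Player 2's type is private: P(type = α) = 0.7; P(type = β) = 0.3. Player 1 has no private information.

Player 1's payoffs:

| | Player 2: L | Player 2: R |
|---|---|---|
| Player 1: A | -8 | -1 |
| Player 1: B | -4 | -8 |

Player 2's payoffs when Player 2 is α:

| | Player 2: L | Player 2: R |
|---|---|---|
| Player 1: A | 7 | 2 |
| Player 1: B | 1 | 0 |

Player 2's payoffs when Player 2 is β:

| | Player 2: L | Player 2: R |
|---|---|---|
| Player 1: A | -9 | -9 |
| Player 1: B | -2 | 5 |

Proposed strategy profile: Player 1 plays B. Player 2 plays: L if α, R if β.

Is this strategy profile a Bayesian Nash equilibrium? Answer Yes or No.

Yes

Player 1 plays B: E[B] = 0.7·(-4) + 0.3·(-8) = -5.2; E[A] = -5.9. Best-responding. ✓
Player 2 (type α), facing B: L gives 1, R gives 0. Proposed L is best. ✓
Player 2 (type β), facing B: L gives -2, R gives 5. Proposed R is best. ✓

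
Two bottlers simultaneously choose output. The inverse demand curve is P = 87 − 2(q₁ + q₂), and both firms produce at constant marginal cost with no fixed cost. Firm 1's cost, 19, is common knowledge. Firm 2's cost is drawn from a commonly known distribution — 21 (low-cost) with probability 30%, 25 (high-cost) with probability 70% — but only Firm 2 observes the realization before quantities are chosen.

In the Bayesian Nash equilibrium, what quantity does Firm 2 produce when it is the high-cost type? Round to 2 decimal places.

9.43

Each type of Firm 2 best-responds to q₁; Firm 1 best-responds to the expected q₂ over Firm 2's types.
Firm 2 with cost c maximizes (87 − 2(q₁+q₂) − c)·q₂, giving q₂(c) = (87 − c − 2q₁)/4.
E[c₂] = 0.3·21 + 0.7·25 = 23.8
Firm 1's FOC against E[q₂] yields q₁ = (87 − 2·19 + E[c₂])/6 = (87 − 38 + 23.8)/6 = 12.1333.
q₂(high-cost) = (87 − 25 − 2·12.1333)/4 = 9.43333.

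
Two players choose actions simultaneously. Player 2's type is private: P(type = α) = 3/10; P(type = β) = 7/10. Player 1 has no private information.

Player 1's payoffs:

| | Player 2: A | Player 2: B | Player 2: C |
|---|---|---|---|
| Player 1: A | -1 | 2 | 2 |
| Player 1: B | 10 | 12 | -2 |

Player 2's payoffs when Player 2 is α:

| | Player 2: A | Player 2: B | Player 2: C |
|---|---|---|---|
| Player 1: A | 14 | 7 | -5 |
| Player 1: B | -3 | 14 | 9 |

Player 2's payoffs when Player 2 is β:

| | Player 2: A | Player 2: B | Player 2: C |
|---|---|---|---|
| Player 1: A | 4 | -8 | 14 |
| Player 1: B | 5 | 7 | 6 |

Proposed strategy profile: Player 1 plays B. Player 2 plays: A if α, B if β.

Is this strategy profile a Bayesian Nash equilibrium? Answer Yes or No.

A profile is a BNE iff every type of every player is best-responding given beliefs about the other side.
Player 1 plays B: E[B] = 3/10·(10) + 7/10·(12) = 57/5; E[A] = 11/10. Best-responding. ✓
Player 2 (type α), facing B: A gives -3, B gives 14, C gives 9. Proposed A is not best — profitable deviation exists. ✗
Player 2 (type β), facing B: A gives 5, B gives 7, C gives 6. Proposed B is best. ✓

No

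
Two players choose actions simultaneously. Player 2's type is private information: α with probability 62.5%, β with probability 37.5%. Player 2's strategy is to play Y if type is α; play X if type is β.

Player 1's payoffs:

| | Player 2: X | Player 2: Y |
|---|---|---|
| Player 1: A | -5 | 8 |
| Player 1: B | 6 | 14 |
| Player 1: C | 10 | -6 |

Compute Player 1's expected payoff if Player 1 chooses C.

0

Take the expectation over Player 2's type, weighting each type's action by its prior probability.
E[C] = 0.625·(-6) + 0.375·10 = (-3.75) + 3.75 = 0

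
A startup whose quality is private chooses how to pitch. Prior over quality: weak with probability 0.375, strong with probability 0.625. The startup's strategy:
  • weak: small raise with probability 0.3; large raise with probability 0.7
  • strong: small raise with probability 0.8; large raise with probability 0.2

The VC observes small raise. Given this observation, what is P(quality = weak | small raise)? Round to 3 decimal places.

0.184

P(small raise) = 0.375·0.3 + 0.625·0.8 = 0.6125
P(weak | small raise) = (0.375·0.3) / 0.6125 = 0.1125 / 0.6125 = 0.183673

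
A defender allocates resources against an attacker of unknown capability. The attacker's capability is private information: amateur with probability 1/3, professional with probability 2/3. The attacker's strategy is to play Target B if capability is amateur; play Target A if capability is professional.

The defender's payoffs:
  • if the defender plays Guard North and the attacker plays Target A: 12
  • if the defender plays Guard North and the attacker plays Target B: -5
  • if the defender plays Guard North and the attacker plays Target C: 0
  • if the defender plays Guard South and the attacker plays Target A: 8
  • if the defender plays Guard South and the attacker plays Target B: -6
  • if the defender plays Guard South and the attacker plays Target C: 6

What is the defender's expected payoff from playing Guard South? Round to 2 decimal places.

E[Guard South] = 1/3·(-6) + 2/3·8 = (-2) + 16/3 = 10/3

3.33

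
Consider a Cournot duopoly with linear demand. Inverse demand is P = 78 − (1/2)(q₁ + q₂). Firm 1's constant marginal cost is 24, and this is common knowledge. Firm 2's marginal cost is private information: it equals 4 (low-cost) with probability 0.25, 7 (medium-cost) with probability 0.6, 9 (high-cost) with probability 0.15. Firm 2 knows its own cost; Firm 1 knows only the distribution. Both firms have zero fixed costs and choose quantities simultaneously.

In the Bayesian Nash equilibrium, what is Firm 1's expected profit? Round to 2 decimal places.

296.87

Each type of Firm 2 best-responds to q₁; Firm 1 best-responds to the expected q₂ over Firm 2's types.
Firm 2 with cost c maximizes (78 − (1/2)(q₁+q₂) − c)·q₂, giving q₂(c) = (78 − c − (1/2)q₁).
E[c₂] = 0.25·4 + 0.6·7 + 0.15·9 = 6.55
Firm 1's FOC against E[q₂] yields q₁ = (78 − 2·24 + E[c₂])/(3/2) = (78 − 48 + 6.55)/(3/2) = 24.3667.
E[P] = 78 − (1/2)·(q₁ + E[q₂]) = 36.1833; Firm 1's expected profit = (E[P] − 24)·q₁ = (36.1833 − 24)·24.3667 = 296.867.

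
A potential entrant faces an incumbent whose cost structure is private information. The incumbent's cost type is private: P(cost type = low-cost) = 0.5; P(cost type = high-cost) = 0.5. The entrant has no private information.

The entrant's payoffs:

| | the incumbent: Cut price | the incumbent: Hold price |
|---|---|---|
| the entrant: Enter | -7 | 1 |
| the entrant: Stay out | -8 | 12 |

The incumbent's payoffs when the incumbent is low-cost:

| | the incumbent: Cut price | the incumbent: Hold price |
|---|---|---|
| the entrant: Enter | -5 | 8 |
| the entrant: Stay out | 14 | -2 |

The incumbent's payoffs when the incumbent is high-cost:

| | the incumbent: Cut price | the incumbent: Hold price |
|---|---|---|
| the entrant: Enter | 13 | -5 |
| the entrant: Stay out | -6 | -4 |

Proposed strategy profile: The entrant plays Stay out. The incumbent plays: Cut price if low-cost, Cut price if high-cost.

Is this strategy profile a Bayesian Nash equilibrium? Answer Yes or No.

No

A profile is a BNE iff every type of every player is best-responding given beliefs about the other side.
The entrant plays Stay out: E[Stay out] = 0.5·(-8) + 0.5·(-8) = -8; E[Enter] = -7. Not best-responding. ✗
The incumbent (cost type low-cost), facing Stay out: Cut price gives 14, Hold price gives -2. Proposed Cut price is best. ✓
The incumbent (cost type high-cost), facing Stay out: Cut price gives -6, Hold price gives -4. Proposed Cut price is not best — profitable deviation exists. ✗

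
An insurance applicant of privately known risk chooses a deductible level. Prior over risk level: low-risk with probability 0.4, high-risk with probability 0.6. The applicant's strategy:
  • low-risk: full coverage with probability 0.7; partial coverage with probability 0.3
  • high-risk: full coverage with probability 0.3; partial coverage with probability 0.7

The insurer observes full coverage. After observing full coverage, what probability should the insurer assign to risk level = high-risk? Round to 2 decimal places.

0.39

P(full coverage) = 0.4·0.7 + 0.6·0.3 = 0.46
P(high-risk | full coverage) = (0.6·0.3) / 0.46 = 0.18 / 0.46 = 0.391304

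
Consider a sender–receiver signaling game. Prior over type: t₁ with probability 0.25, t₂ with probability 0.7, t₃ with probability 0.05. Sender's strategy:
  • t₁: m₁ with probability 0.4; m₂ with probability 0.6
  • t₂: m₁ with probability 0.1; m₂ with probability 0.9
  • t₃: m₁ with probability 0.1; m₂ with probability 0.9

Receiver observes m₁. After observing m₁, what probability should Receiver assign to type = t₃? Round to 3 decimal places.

P(m₁) = 0.25·0.4 + 0.7·0.1 + 0.05·0.1 = 0.175
P(t₃ | m₁) = (0.05·0.1) / 0.175 = 0.005 / 0.175 = 0.0285714

0.029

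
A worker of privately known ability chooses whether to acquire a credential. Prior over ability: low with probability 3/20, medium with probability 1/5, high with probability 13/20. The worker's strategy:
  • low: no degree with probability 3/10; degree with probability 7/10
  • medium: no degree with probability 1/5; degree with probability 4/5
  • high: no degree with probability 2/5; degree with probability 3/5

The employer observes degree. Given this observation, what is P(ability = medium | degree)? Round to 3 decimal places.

P(degree) = (3/20)·(7/10) + (1/5)·(4/5) + (13/20)·(3/5) = 131/200
P(medium | degree) = ((1/5)·(4/5)) / (131/200) = (4/25) / (131/200) = 32/131

0.244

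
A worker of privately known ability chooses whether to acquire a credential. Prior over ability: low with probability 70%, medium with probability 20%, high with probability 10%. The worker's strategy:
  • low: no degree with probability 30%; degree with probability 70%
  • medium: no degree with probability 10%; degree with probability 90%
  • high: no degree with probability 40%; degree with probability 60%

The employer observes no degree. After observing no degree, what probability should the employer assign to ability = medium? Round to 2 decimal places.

P(no degree) = 0.7·0.3 + 0.2·0.1 + 0.1·0.4 = 0.27
P(medium | no degree) = (0.2·0.1) / 0.27 = 0.02 / 0.27 = 0.0740741

0.07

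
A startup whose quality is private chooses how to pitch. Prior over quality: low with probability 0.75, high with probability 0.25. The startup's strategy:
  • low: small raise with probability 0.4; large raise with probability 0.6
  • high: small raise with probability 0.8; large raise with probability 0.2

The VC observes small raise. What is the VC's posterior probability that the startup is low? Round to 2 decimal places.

0.60

P(small raise) = 0.75·0.4 + 0.25·0.8 = 0.5
P(low | small raise) = (0.75·0.4) / 0.5 = 0.3 / 0.5 = 0.6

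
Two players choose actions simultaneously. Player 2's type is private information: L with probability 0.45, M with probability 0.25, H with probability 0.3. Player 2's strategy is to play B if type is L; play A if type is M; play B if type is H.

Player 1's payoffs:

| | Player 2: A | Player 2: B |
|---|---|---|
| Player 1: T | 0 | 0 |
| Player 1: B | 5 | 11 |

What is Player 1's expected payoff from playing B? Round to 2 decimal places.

E[B] = 0.45·11 + 0.25·5 + 0.3·11 = 4.95 + 1.25 + 3.3 = 9.5

9.50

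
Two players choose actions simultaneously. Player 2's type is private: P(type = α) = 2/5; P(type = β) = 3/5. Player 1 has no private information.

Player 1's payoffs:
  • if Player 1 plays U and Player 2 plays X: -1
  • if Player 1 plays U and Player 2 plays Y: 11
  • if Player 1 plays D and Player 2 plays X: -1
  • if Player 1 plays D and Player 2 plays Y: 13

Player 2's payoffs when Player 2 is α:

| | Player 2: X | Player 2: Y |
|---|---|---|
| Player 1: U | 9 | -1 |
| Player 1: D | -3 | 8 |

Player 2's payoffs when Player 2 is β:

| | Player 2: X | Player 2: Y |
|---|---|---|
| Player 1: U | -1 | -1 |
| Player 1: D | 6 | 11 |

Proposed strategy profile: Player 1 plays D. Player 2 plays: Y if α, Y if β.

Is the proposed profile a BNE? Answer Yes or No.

Player 1 plays D: E[D] = 2/5·(13) + 3/5·(13) = 13; E[U] = 11. Best-responding. ✓
Player 2 (type α), facing D: X gives -3, Y gives 8. Proposed Y is best. ✓
Player 2 (type β), facing D: X gives 6, Y gives 11. Proposed Y is best. ✓

Yes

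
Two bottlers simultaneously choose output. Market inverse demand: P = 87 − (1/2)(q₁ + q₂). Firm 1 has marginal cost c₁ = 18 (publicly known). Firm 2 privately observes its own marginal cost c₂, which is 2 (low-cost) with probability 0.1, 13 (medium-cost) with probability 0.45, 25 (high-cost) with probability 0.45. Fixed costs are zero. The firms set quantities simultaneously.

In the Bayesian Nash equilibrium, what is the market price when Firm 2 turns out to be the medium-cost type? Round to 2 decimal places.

38.62

Type-c best response for Firm 2: q₂(c) = (87 − c) − q₁/2.
Firm 1 maximizes expected profit; its first-order condition is 87 − q₁ − (1/2)E[q₂] − 18 = 0.
Substituting E[q₂] and solving: E[c₂] = 17.3, so q₁ = (87 − 2·18 + 17.3)/(3/2) = 45.5333.
q₂(medium-cost) = 51.2333, so P = 87 − (1/2)·(45.5333 + 51.2333) = 38.6167.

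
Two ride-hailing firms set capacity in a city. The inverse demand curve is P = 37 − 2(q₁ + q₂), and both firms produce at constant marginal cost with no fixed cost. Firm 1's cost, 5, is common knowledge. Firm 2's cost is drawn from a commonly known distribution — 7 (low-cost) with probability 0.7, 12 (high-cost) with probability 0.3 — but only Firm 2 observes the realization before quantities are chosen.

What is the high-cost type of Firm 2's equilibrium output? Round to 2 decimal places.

3.29

Type-c best response for Firm 2: q₂(c) = (37 − c)/4 − q₁/2.
Firm 1 maximizes expected profit; its first-order condition is 37 − 4q₁ − 2E[q₂] − 5 = 0.
Substituting E[q₂] and solving: E[c₂] = 8.5, so q₁ = (37 − 2·5 + 8.5)/6 = 5.91667.
q₂(high-cost) = (37 − 12 − 2·5.91667)/4 = 3.29167.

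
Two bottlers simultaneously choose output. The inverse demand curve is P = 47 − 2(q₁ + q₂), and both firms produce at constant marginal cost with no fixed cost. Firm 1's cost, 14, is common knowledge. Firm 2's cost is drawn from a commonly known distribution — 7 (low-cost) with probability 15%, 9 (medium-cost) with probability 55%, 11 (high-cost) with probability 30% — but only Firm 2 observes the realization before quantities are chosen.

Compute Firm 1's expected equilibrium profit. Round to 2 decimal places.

44.49

Each type of Firm 2 best-responds to q₁; Firm 1 best-responds to the expected q₂ over Firm 2's types.
Firm 2 with cost c maximizes (47 − 2(q₁+q₂) − c)·q₂, giving q₂(c) = (47 − c − 2q₁)/4.
E[c₂] = 0.15·7 + 0.55·9 + 0.3·11 = 9.3
Firm 1's FOC against E[q₂] yields q₁ = (47 − 2·14 + E[c₂])/6 = (47 − 28 + 9.3)/6 = 4.71667.
E[P] = 47 − 2·(q₁ + E[q₂]) = 23.4333; Firm 1's expected profit = (E[P] − 14)·q₁ = (23.4333 − 14)·4.71667 = 44.4939.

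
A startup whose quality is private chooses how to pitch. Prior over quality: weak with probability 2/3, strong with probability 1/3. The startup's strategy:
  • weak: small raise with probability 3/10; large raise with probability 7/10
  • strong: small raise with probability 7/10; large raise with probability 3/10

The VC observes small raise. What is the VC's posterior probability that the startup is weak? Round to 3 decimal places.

0.462

P(small raise) = (2/3)·(3/10) + (1/3)·(7/10) = 13/30
P(weak | small raise) = ((2/3)·(3/10)) / (13/30) = (1/5) / (13/30) = 6/13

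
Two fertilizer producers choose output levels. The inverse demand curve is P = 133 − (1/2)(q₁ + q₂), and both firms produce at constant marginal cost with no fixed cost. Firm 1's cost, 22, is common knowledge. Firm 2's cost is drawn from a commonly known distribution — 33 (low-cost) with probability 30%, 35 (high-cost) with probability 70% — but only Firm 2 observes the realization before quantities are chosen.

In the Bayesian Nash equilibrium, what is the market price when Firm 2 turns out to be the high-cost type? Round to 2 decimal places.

Type-c best response for Firm 2: q₂(c) = (133 − c) − q₁/2.
Firm 1 maximizes expected profit; its first-order condition is 133 − q₁ − (1/2)E[q₂] − 22 = 0.
Substituting E[q₂] and solving: E[c₂] = 34.4, so q₁ = (133 − 2·22 + 34.4)/(3/2) = 82.2667.
q₂(high-cost) = 56.8667, so P = 133 − (1/2)·(82.2667 + 56.8667) = 63.4333.

63.43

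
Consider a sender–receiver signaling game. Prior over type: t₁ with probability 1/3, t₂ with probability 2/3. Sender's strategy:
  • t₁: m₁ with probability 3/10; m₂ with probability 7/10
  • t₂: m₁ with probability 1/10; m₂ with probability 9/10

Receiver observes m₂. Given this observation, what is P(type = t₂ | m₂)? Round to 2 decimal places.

P(m₂) = (1/3)·(7/10) + (2/3)·(9/10) = 5/6
P(t₂ | m₂) = ((2/3)·(9/10)) / (5/6) = (3/5) / (5/6) = 18/25

0.72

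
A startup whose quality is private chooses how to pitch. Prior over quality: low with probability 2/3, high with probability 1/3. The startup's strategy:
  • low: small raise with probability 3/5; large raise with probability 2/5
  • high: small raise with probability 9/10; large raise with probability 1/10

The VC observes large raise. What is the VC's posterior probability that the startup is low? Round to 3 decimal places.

0.889

P(large raise) = (2/3)·(2/5) + (1/3)·(1/10) = 3/10
P(low | large raise) = ((2/3)·(2/5)) / (3/10) = (4/15) / (3/10) = 8/9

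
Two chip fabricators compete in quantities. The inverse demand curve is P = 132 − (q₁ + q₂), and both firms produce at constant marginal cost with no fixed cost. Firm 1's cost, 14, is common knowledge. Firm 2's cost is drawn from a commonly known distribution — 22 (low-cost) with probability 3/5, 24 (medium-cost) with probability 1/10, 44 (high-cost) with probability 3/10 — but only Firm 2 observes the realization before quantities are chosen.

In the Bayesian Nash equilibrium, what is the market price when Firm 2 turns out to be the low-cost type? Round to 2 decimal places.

Type-c best response for Firm 2: q₂(c) = (132 − c)/2 − q₁/2.
Firm 1 maximizes expected profit; its first-order condition is 132 − 2q₁ − E[q₂] − 14 = 0.
Substituting E[q₂] and solving: E[c₂] = 28.8, so q₁ = (132 − 2·14 + 28.8)/3 = 44.2667.
q₂(low-cost) = 32.8667, so P = 132 − (44.2667 + 32.8667) = 54.8667.

54.87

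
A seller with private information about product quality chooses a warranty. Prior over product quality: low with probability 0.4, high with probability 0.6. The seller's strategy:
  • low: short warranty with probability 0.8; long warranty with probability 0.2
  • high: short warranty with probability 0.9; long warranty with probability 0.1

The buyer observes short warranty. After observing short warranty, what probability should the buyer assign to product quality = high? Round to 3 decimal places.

Apply Bayes' rule using the sender's strategy as the likelihood.
P(short warranty) = 0.4·0.8 + 0.6·0.9 = 0.86
P(high | short warranty) = (0.6·0.9) / 0.86 = 0.54 / 0.86 = 0.627907

0.628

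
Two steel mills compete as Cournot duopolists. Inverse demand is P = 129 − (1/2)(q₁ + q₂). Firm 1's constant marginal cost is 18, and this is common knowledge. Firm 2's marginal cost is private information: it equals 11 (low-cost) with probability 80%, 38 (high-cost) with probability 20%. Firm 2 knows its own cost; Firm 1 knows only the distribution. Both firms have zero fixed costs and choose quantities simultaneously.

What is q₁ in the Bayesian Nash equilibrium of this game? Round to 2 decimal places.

72.93

Type-c best response for Firm 2: q₂(c) = (129 − c) − q₁/2.
Firm 1 maximizes expected profit; its first-order condition is 129 − q₁ − (1/2)E[q₂] − 18 = 0.
Substituting E[q₂] and solving: E[c₂] = 16.4, so q₁ = (129 − 2·18 + 16.4)/(3/2) = 72.9333.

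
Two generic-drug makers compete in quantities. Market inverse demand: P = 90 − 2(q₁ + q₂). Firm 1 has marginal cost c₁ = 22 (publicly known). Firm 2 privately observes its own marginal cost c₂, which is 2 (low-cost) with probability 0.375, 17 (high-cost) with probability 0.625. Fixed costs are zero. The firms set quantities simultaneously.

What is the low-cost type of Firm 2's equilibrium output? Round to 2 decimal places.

Firm 2 with cost c maximizes (90 − 2(q₁+q₂) − c)·q₂, giving q₂(c) = (90 − c − 2q₁)/4.
E[c₂] = 0.375·2 + 0.625·17 = 11.375
Firm 1's FOC against E[q₂] yields q₁ = (90 − 2·22 + E[c₂])/6 = (90 − 44 + 11.375)/6 = 9.5625.
q₂(low-cost) = (90 − 2 − 2·9.5625)/4 = 17.2188.

17.22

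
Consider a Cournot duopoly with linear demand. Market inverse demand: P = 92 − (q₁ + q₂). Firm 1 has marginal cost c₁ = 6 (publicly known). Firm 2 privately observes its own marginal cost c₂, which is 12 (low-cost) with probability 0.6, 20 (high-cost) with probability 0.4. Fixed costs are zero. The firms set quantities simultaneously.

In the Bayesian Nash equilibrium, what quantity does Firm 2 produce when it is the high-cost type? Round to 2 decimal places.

20.13

Type-c best response for Firm 2: q₂(c) = (92 − c)/2 − q₁/2.
Firm 1 maximizes expected profit; its first-order condition is 92 − 2q₁ − E[q₂] − 6 = 0.
Substituting E[q₂] and solving: E[c₂] = 15.2, so q₁ = (92 − 2·6 + 15.2)/3 = 31.7333.
q₂(high-cost) = (92 − 20 − 31.7333)/2 = 20.1333.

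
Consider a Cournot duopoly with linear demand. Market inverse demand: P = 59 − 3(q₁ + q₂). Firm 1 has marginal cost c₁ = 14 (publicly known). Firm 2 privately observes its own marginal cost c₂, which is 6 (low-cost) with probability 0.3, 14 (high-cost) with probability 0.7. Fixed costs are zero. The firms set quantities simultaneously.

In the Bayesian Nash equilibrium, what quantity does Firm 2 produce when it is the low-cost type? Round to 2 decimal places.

6.47

Type-c best response for Firm 2: q₂(c) = (59 − c)/6 − q₁/2.
Firm 1 maximizes expected profit; its first-order condition is 59 − 6q₁ − 3E[q₂] − 14 = 0.
Substituting E[q₂] and solving: E[c₂] = 11.6, so q₁ = (59 − 2·14 + 11.6)/9 = 4.73333.
q₂(low-cost) = (59 − 6 − 3·4.73333)/6 = 6.46667.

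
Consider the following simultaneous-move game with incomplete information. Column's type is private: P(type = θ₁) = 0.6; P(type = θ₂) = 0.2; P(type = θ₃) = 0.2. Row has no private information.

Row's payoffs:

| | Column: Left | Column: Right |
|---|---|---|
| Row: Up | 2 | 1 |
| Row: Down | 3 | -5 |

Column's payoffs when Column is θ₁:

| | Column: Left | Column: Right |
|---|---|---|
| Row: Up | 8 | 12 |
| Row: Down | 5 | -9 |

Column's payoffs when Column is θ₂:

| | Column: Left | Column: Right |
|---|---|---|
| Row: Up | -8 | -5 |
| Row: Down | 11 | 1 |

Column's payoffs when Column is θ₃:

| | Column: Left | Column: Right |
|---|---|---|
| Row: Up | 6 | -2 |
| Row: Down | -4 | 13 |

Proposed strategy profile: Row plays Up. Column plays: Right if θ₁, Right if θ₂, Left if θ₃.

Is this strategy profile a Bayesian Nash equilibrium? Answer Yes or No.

Row plays Up: E[Up] = 0.6·(1) + 0.2·(1) + 0.2·(2) = 1.2; E[Down] = -3.4. Best-responding. ✓
Column (type θ₁), facing Up: Left gives 8, Right gives 12. Proposed Right is best. ✓
Column (type θ₂), facing Up: Left gives -8, Right gives -5. Proposed Right is best. ✓
Column (type θ₃), facing Up: Left gives 6, Right gives -2. Proposed Left is best. ✓

Yes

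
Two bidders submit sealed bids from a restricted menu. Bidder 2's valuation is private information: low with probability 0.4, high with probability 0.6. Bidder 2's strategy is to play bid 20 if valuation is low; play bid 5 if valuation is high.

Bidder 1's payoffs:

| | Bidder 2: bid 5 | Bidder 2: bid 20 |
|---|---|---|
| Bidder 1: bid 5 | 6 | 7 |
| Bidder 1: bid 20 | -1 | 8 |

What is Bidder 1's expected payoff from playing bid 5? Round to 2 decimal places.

6.40

E[bid 5] = 0.4·7 + 0.6·6 = 2.8 + 3.6 = 6.4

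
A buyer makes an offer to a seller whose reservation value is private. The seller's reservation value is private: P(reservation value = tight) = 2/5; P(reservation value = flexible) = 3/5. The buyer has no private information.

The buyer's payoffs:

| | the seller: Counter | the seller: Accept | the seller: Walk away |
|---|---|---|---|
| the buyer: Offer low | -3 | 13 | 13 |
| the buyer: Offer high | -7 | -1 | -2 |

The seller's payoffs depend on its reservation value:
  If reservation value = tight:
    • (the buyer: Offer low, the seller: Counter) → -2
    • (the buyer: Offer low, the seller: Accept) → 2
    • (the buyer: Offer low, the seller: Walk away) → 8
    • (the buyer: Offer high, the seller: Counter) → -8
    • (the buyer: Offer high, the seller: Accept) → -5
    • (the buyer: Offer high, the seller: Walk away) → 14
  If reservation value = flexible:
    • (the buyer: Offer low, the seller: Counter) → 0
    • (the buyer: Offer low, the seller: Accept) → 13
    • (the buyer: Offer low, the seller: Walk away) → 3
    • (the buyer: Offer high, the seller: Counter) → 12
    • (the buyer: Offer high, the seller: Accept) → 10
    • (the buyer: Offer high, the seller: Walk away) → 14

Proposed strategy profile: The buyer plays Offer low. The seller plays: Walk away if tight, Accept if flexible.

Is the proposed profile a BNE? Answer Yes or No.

Yes

A profile is a BNE iff every type of every player is best-responding given beliefs about the other side.
The buyer plays Offer low: E[Offer low] = 2/5·(13) + 3/5·(13) = 13; E[Offer high] = -7/5. Best-responding. ✓
The seller (reservation value tight), facing Offer low: Counter gives -2, Accept gives 2, Walk away gives 8. Proposed Walk away is best. ✓
The seller (reservation value flexible), facing Offer low: Counter gives 0, Accept gives 13, Walk away gives 3. Proposed Accept is best. ✓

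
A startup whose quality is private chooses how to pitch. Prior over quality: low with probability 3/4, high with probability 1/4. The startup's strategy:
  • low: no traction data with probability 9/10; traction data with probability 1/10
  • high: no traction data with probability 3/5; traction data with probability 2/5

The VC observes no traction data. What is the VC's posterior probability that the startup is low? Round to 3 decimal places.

0.818

P(no traction data) = (3/4)·(9/10) + (1/4)·(3/5) = 33/40
P(low | no traction data) = ((3/4)·(9/10)) / (33/40) = (27/40) / (33/40) = 9/11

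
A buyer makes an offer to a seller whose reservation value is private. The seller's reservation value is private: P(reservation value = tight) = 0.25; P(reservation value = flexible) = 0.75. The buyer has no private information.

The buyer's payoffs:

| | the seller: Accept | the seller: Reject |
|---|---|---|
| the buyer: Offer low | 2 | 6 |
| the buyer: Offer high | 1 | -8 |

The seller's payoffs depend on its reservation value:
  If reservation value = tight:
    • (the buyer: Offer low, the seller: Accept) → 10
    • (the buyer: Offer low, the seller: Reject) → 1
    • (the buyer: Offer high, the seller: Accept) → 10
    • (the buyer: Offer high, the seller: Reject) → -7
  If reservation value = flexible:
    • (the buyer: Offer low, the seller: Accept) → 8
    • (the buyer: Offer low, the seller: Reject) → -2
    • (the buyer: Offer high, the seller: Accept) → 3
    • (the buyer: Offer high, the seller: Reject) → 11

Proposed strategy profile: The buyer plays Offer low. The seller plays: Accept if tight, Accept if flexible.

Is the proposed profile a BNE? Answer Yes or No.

Yes

The buyer plays Offer low: E[Offer low] = 0.25·(2) + 0.75·(2) = 2; E[Offer high] = 1. Best-responding. ✓
The seller (reservation value tight), facing Offer low: Accept gives 10, Reject gives 1. Proposed Accept is best. ✓
The seller (reservation value flexible), facing Offer low: Accept gives 8, Reject gives -2. Proposed Accept is best. ✓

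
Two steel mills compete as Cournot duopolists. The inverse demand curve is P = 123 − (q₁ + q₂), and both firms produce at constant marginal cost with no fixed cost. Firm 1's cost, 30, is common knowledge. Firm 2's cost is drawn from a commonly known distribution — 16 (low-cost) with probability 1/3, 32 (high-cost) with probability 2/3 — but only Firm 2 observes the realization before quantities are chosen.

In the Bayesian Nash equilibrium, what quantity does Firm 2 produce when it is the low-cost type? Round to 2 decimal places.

Firm 2 with cost c maximizes (123 − (q₁+q₂) − c)·q₂, giving q₂(c) = (123 − c − q₁)/2.
E[c₂] = 1/3·16 + 2/3·32 = 26.6667
Firm 1's FOC against E[q₂] yields q₁ = (123 − 2·30 + E[c₂])/3 = (123 − 60 + 26.6667)/3 = 29.8889.
q₂(low-cost) = (123 − 16 − 29.8889)/2 = 38.5556.

38.56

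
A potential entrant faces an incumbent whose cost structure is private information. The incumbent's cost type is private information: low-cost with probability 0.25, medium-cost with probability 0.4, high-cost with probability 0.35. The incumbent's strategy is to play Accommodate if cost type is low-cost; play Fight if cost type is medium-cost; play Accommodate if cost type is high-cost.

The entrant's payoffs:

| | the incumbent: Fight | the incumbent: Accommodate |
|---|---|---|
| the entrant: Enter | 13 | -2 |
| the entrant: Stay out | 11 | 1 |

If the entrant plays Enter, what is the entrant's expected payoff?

E[Enter] = 0.25·(-2) + 0.4·13 + 0.35·(-2) = (-0.5) + 5.2 + (-0.7) = 4

4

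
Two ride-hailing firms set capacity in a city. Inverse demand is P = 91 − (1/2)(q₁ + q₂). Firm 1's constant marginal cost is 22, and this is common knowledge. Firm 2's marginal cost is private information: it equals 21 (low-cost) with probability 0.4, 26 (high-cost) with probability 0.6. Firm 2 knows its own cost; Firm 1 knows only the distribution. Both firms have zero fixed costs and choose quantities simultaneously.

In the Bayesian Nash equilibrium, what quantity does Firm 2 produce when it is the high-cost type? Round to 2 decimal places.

Type-c best response for Firm 2: q₂(c) = (91 − c) − q₁/2.
Firm 1 maximizes expected profit; its first-order condition is 91 − q₁ − (1/2)E[q₂] − 22 = 0.
Substituting E[q₂] and solving: E[c₂] = 24, so q₁ = (91 − 2·22 + 24)/(3/2) = 47.3333.
q₂(high-cost) = (91 − 26 − (1/2)·47.3333) = 41.3333.

41.33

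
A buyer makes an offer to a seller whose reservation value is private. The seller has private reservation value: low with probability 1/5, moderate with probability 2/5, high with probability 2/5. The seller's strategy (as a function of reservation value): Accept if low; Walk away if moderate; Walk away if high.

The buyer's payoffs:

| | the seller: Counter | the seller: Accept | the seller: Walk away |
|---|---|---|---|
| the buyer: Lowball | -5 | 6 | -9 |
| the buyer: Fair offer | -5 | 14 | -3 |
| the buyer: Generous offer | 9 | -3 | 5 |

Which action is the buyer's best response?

Generous offer

E[Lowball] = 1/5·(6) + 2/5·(-9) + 2/5·(-9) = -6
E[Fair offer] = 1/5·(14) + 2/5·(-3) + 2/5·(-3) = 2/5
E[Generous offer] = 1/5·(-3) + 2/5·(5) + 2/5·(5) = 17/5
Best response: Generous offer (17/5 is the largest).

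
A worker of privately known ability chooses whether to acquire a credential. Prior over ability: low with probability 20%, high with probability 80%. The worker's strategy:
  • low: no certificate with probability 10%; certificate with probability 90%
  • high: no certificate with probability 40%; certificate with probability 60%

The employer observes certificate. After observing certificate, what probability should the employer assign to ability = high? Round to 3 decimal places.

P(certificate) = 0.2·0.9 + 0.8·0.6 = 0.66
P(high | certificate) = (0.8·0.6) / 0.66 = 0.48 / 0.66 = 0.727273

0.727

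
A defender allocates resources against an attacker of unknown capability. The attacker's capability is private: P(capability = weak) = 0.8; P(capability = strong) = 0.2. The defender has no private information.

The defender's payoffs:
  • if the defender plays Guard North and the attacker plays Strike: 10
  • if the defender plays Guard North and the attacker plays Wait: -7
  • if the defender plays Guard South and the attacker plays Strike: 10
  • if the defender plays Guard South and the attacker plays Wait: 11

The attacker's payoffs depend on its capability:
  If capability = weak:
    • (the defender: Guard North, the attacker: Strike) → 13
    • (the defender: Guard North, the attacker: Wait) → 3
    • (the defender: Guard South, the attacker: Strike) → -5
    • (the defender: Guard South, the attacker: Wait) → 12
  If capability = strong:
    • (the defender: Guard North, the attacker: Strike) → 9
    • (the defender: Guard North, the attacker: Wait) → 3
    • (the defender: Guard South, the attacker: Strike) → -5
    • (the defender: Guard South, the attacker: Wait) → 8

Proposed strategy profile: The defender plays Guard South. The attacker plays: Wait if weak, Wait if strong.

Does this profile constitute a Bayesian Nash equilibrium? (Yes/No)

The defender plays Guard South: E[Guard South] = 0.8·(11) + 0.2·(11) = 11; E[Guard North] = -7. Best-responding. ✓
The attacker (capability weak), facing Guard South: Strike gives -5, Wait gives 12. Proposed Wait is best. ✓
The attacker (capability strong), facing Guard South: Strike gives -5, Wait gives 8. Proposed Wait is best. ✓

Yes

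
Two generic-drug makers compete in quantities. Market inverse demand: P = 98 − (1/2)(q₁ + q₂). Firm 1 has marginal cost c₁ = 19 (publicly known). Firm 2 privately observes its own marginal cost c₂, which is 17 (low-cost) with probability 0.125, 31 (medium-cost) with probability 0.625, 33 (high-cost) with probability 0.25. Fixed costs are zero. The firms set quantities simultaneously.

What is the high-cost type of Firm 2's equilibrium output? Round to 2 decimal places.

Each type of Firm 2 best-responds to q₁; Firm 1 best-responds to the expected q₂ over Firm 2's types.
Firm 2 with cost c maximizes (98 − (1/2)(q₁+q₂) − c)·q₂, giving q₂(c) = (98 − c − (1/2)q₁).
E[c₂] = 0.125·17 + 0.625·31 + 0.25·33 = 29.75
Firm 1's FOC against E[q₂] yields q₁ = (98 − 2·19 + E[c₂])/(3/2) = (98 − 38 + 29.75)/(3/2) = 59.8333.
q₂(high-cost) = (98 − 33 − (1/2)·59.8333) = 35.0833.

35.08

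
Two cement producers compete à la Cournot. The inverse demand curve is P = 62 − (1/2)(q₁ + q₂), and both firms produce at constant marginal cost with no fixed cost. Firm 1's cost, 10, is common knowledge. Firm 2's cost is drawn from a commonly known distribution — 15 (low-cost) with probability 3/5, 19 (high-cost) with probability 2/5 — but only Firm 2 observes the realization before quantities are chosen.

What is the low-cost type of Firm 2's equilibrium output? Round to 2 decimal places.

27.47

Each type of Firm 2 best-responds to q₁; Firm 1 best-responds to the expected q₂ over Firm 2's types.
Firm 2 with cost c maximizes (62 − (1/2)(q₁+q₂) − c)·q₂, giving q₂(c) = (62 − c − (1/2)q₁).
E[c₂] = 3/5·15 + 2/5·19 = 16.6
Firm 1's FOC against E[q₂] yields q₁ = (62 − 2·10 + E[c₂])/(3/2) = (62 − 20 + 16.6)/(3/2) = 39.0667.
q₂(low-cost) = (62 − 15 − (1/2)·39.0667) = 27.4667.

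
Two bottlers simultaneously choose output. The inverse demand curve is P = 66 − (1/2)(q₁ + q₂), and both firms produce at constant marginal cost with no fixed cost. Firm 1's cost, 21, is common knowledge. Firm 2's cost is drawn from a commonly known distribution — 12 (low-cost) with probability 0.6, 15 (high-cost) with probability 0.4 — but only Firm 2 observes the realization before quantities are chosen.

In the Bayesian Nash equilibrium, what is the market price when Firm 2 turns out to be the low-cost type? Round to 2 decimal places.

32.80

Type-c best response for Firm 2: q₂(c) = (66 − c) − q₁/2.
Firm 1 maximizes expected profit; its first-order condition is 66 − q₁ − (1/2)E[q₂] − 21 = 0.
Substituting E[q₂] and solving: E[c₂] = 13.2, so q₁ = (66 − 2·21 + 13.2)/(3/2) = 24.8.
q₂(low-cost) = 41.6, so P = 66 − (1/2)·(24.8 + 41.6) = 32.8.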